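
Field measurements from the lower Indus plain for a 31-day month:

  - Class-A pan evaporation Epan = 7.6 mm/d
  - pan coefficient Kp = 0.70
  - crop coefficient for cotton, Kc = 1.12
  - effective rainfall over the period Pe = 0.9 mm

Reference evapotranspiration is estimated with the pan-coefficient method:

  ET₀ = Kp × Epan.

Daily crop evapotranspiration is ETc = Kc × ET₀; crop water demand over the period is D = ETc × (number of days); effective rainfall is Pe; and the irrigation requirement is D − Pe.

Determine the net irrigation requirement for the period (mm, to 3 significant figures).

184 mm

ET₀ = 0.70 × 7.6 = 5.3200 mm/d
ETc = Kc × ET₀ = 1.12 × 5.3200 = 5.9584 mm/d
Crop demand D = ETc × 31 d = 5.9584 × 31 = 184.710 mm
D − Pe = 184.710 − 0.9 = 183.810 mm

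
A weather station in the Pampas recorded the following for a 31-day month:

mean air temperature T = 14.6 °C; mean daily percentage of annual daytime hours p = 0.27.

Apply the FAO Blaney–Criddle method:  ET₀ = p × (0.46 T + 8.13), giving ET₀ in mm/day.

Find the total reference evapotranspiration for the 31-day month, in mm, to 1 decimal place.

ET₀ = 0.27 × (0.46 × 14.6 + 8.13) = 0.27 × 14.846 = 4.0084 mm/d
Monthly total = 4.0084 × 31 = 124.260 mm

124.3 mm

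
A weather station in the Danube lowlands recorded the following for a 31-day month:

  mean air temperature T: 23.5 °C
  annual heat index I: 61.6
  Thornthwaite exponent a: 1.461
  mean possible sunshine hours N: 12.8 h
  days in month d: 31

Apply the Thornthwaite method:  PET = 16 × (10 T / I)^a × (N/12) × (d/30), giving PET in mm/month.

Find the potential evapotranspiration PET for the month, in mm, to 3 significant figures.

10T/I = 10 × 23.5 / 61.6 = 3.8149
(10T/I)^a = 3.8149^1.461 = 7.0721
Uncorrected PET = 16 × 7.0721 = 113.154 mm
Correction = (N/12)(d/30) = (12.8/12)(31/30) = 1.1022
PET = 113.154 × 1.1022 = 124.718 mm/month

125 mm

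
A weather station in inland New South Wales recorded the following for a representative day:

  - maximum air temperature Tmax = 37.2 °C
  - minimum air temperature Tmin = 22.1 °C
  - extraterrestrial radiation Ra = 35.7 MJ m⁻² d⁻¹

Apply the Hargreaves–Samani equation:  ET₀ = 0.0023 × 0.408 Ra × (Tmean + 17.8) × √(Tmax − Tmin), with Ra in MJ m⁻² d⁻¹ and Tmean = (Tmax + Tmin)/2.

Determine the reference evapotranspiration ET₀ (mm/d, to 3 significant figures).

6.18 mm/d

Tmean = (37.2 + 22.1)/2 = 29.65 °C
0.408 Ra = 0.408 × 35.7 = 14.5656 mm/d equivalent
ET₀ = 0.0023 × 14.5656 × (29.65 + 17.8) × √15.1 = 0.0023 × 14.5656 × 47.45 × 3.8859 = 6.1771 mm/d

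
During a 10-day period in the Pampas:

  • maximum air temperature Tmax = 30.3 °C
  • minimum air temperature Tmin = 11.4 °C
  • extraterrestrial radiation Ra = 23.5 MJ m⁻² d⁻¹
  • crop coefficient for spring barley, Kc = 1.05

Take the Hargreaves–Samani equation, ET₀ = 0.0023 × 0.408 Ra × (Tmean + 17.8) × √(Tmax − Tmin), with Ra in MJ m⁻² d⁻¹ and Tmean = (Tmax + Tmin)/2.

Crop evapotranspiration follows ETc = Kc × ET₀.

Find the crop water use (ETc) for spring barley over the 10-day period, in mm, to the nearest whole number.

Tmean = (30.3 + 11.4)/2 = 20.85 °C
0.408 Ra = 0.408 × 23.5 = 9.5880 mm/d equivalent
ET₀ = 0.0023 × 9.5880 × (20.85 + 17.8) × √18.9 = 0.0023 × 9.5880 × 38.65 × 4.3474 = 3.7054 mm/d
ETc = Kc × ET₀ = 1.05 × 3.7054 = 3.8907 mm/d
Over 10 days: 3.8907 × 10 = 38.907 mm

39 mm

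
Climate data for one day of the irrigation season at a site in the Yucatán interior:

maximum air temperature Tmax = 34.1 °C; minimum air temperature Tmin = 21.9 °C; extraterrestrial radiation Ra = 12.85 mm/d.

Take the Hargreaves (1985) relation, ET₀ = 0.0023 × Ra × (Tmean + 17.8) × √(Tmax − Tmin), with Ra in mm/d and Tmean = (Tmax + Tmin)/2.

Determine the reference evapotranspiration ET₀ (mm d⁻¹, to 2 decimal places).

Tmean = (34.1 + 21.9)/2 = 28.00 °C
ET₀ = 0.0023 × 12.85 × (28.00 + 17.8) × √12.2 = 0.0023 × 12.85 × 45.80 × 3.4928 = 4.7279 mm/d

4.73 mm d⁻¹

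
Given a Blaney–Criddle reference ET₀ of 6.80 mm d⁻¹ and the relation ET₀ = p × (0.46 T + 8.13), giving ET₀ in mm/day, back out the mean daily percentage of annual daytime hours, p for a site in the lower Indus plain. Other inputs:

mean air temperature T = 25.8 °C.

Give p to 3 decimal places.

0.340

p = ET₀ / (0.46 T + 8.13) = 6.80 / (0.46 × 25.8 + 8.13) = 6.80 / 19.998 = 0.3400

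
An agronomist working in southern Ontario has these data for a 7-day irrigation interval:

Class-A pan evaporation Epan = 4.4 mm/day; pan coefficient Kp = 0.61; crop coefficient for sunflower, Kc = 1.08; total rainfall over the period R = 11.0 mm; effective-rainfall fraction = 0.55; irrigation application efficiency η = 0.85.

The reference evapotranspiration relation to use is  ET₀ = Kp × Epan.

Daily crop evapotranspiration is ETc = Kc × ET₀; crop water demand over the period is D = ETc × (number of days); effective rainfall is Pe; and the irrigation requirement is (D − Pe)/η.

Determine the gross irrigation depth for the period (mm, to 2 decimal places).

16.75 mm

ET₀ = 0.61 × 4.4 = 2.6840 mm/d
ETc = Kc × ET₀ = 1.08 × 2.6840 = 2.8987 mm/d
Crop demand D = ETc × 7 d = 2.8987 × 7 = 20.291 mm
Pe = 0.55 × 11.0 = 6.050 mm
D − Pe = 20.291 − 6.050 = 14.241 mm
Gross irrigation = 14.241 / 0.85 = 16.754 mm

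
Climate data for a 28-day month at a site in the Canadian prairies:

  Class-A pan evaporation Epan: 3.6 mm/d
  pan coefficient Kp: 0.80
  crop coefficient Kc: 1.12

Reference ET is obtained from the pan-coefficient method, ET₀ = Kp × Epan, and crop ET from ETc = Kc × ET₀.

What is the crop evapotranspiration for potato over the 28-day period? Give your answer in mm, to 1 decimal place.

ET₀ = 0.80 × 3.6 = 2.8800 mm/d
ETc = Kc × ET₀ = 1.12 × 2.8800 = 3.2256 mm/d
Over 28 days: 3.2256 × 28 = 90.317 mm

90.3 mm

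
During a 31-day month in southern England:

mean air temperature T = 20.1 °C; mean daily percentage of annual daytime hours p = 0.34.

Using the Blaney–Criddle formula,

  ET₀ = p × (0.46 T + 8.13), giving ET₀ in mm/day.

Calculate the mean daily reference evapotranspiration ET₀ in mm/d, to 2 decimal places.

5.91 mm/d

ET₀ = 0.34 × (0.46 × 20.1 + 8.13) = 0.34 × 17.376 = 5.9078 mm/d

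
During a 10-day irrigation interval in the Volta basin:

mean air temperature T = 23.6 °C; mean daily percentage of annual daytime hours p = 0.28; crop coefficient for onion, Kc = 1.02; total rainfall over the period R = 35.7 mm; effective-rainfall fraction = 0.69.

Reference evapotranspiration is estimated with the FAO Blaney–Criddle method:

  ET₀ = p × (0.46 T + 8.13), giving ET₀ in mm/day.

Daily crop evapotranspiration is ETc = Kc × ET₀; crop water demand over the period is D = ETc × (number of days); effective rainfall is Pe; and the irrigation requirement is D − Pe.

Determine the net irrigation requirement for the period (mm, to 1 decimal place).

ET₀ = 0.28 × (0.46 × 23.6 + 8.13) = 0.28 × 18.986 = 5.3161 mm/d
ETc = Kc × ET₀ = 1.02 × 5.3161 = 5.4224 mm/d
Crop demand D = ETc × 10 d = 5.4224 × 10 = 54.224 mm
Pe = 0.69 × 35.7 = 24.633 mm
D − Pe = 54.224 − 24.633 = 29.591 mm

29.6 mm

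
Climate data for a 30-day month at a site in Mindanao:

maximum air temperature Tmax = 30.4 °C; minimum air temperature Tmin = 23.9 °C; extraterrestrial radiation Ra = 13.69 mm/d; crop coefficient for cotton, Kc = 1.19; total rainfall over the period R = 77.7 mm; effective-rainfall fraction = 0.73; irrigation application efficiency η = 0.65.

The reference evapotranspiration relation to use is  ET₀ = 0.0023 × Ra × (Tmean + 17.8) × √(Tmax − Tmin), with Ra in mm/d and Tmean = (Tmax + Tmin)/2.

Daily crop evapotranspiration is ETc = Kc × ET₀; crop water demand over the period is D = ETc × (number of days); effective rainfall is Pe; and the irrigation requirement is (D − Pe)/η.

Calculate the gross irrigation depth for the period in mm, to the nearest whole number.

Tmean = (30.4 + 23.9)/2 = 27.15 °C
ET₀ = 0.0023 × 13.69 × (27.15 + 17.8) × √6.5 = 0.0023 × 13.69 × 44.95 × 2.5495 = 3.6084 mm/d
ETc = Kc × ET₀ = 1.19 × 3.6084 = 4.2940 mm/d
Crop demand D = ETc × 30 d = 4.2940 × 30 = 128.820 mm
Pe = 0.73 × 77.7 = 56.721 mm
D − Pe = 128.820 − 56.721 = 72.099 mm
Gross irrigation = 72.099 / 0.65 = 110.922 mm

111 mm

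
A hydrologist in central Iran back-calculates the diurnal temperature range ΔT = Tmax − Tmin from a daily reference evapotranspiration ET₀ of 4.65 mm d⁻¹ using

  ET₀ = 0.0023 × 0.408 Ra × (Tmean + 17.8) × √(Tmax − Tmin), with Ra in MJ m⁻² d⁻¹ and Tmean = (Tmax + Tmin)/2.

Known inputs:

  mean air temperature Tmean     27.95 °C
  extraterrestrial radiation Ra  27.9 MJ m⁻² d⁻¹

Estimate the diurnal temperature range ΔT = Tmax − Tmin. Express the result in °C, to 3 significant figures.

15.1 °C

√ΔT = ET₀ / [0.0023 × 0.408 × Ra × (Tmean+17.8)] = 4.65 / (0.0023 × 11.3832 × 45.75) = 3.8821
ΔT = 3.8821² = 15.071 °C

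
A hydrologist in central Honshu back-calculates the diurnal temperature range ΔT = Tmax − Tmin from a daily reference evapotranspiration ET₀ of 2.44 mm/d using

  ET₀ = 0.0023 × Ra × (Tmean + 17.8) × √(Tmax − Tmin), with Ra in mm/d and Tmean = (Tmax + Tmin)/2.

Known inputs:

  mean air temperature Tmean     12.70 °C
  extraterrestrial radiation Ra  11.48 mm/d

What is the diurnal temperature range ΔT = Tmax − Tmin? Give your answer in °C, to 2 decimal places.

√ΔT = ET₀ / [0.0023 × Ra × (Tmean+17.8)] = 2.44 / (0.0023 × 11.48 × 30.50) = 3.0298
ΔT = 3.0298² = 9.180 °C

9.18 °C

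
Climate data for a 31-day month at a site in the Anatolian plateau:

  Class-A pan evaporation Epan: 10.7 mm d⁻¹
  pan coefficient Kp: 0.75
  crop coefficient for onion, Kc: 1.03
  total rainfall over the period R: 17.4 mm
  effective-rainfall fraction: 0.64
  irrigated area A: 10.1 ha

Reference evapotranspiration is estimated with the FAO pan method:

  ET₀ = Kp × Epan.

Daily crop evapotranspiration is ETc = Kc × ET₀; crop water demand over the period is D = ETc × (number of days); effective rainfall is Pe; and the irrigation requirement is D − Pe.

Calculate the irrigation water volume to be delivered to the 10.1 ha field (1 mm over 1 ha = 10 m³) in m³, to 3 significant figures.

ET₀ = 0.75 × 10.7 = 8.0250 mm/d
ETc = Kc × ET₀ = 1.03 × 8.0250 = 8.2658 mm/d
Crop demand D = ETc × 31 d = 8.2658 × 31 = 256.240 mm
Pe = 0.64 × 17.4 = 11.136 mm
D − Pe = 256.240 − 11.136 = 245.104 mm
Volume = 245.104 mm × 10.1 ha × 10 = 24755.5 m³

24800 m³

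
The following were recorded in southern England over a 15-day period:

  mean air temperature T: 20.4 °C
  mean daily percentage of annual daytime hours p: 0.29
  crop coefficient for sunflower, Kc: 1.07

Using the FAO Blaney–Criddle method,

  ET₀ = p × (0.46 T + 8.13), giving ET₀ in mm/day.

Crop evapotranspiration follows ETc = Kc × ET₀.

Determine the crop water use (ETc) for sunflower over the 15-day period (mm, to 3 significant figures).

81.5 mm

ET₀ = 0.29 × (0.46 × 20.4 + 8.13) = 0.29 × 17.514 = 5.0791 mm/d
ETc = Kc × ET₀ = 1.07 × 5.0791 = 5.4346 mm/d
Over 15 days: 5.4346 × 15 = 81.519 mm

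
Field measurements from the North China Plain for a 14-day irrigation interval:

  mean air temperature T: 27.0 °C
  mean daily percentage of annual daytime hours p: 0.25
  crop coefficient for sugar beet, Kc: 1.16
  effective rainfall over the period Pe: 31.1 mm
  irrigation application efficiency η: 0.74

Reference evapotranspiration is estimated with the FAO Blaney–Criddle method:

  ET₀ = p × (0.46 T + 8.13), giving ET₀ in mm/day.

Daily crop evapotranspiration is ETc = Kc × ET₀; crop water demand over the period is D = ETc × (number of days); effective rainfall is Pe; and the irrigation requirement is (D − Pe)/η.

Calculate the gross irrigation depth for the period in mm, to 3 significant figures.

ET₀ = 0.25 × (0.46 × 27.0 + 8.13) = 0.25 × 20.550 = 5.1375 mm/d
ETc = Kc × ET₀ = 1.16 × 5.1375 = 5.9595 mm/d
Crop demand D = ETc × 14 d = 5.9595 × 14 = 83.433 mm
D − Pe = 83.433 − 31.1 = 52.333 mm
Gross irrigation = 52.333 / 0.74 = 70.720 mm

70.7 mm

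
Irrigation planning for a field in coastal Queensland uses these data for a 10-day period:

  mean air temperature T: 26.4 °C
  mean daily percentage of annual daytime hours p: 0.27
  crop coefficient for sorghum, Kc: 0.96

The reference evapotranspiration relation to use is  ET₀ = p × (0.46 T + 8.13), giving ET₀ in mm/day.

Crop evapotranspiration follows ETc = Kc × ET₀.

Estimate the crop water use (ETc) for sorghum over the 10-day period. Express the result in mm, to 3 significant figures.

52.6 mm

ET₀ = 0.27 × (0.46 × 26.4 + 8.13) = 0.27 × 20.274 = 5.4740 mm/d
ETc = Kc × ET₀ = 0.96 × 5.4740 = 5.2550 mm/d
Over 10 days: 5.2550 × 10 = 52.550 mm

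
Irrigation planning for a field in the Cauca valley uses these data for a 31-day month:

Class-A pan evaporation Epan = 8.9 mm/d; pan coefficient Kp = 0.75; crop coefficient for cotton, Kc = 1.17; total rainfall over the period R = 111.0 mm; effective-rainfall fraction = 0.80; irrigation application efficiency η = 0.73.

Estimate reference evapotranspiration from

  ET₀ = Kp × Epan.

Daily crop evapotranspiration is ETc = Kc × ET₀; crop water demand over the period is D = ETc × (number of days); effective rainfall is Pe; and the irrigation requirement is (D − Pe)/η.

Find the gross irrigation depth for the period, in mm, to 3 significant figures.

210 mm

ET₀ = 0.75 × 8.9 = 6.6750 mm/d
ETc = Kc × ET₀ = 1.17 × 6.6750 = 7.8098 mm/d
Crop demand D = ETc × 31 d = 7.8098 × 31 = 242.104 mm
Pe = 0.80 × 111.0 = 88.800 mm
D − Pe = 242.104 − 88.800 = 153.304 mm
Gross irrigation = 153.304 / 0.73 = 210.005 mm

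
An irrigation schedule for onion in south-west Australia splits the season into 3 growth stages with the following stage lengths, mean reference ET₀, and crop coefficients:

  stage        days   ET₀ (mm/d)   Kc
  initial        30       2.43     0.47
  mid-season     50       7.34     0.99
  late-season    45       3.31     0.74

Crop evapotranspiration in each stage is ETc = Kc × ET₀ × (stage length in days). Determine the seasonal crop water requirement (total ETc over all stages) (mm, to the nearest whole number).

508 mm

initial: 0.47 × 2.43 × 30 = 34.26 mm
mid-season: 0.99 × 7.34 × 50 = 363.33 mm
late-season: 0.74 × 3.31 × 45 = 110.22 mm
Seasonal total = 507.81 mm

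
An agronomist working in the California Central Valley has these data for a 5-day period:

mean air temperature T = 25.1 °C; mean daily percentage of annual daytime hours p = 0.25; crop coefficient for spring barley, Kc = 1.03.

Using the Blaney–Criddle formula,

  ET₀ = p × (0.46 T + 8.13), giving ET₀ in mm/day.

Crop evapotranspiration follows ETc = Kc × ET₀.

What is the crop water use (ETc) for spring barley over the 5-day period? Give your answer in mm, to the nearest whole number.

25 mm

ET₀ = 0.25 × (0.46 × 25.1 + 8.13) = 0.25 × 19.676 = 4.9190 mm/d
ETc = Kc × ET₀ = 1.03 × 4.9190 = 5.0666 mm/d
Over 5 days: 5.0666 × 5 = 25.333 mm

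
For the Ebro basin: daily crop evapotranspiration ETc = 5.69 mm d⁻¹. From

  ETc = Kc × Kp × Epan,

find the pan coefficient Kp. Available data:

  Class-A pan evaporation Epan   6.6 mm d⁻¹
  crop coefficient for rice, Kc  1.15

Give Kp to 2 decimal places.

ETc = Kc × Kp × Epan  ⇒  Kp = ETc / (Kc × Epan)
Kp = 5.69 / (1.15 × 6.6) = 5.69 / 7.590 = 0.7497

0.75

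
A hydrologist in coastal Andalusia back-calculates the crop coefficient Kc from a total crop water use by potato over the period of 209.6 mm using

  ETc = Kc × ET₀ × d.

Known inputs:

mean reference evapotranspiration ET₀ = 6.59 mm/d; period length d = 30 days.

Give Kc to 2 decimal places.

ETc = Kc × ET₀ × d  ⇒  Kc = ETc / (ET₀ × d)
Kc = 209.6 / (6.59 × 30) = 209.6 / 197.70 = 1.0602

1.06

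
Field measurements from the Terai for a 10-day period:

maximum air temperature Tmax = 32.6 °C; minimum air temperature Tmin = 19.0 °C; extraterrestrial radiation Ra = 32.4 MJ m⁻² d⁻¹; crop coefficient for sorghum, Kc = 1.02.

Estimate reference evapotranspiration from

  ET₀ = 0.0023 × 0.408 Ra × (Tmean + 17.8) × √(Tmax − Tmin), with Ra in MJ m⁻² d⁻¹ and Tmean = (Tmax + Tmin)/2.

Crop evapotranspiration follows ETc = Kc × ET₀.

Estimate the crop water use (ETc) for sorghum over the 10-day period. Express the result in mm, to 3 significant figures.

49.9 mm

Tmean = (32.6 + 19.0)/2 = 25.80 °C
0.408 Ra = 0.408 × 32.4 = 13.2192 mm/d equivalent
ET₀ = 0.0023 × 13.2192 × (25.80 + 17.8) × √13.6 = 0.0023 × 13.2192 × 43.60 × 3.6878 = 4.8886 mm/d
ETc = Kc × ET₀ = 1.02 × 4.8886 = 4.9864 mm/d
Over 10 days: 4.9864 × 10 = 49.864 mm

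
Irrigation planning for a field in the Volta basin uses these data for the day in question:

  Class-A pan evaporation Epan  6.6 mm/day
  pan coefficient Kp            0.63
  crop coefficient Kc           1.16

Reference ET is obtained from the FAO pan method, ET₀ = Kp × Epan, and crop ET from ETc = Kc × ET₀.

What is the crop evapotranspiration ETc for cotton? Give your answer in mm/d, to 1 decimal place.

4.8 mm/d

ET₀ = 0.63 × 6.6 = 4.1580 mm/d
ETc = Kc × ET₀ = 1.16 × 4.1580 = 4.8233 mm/d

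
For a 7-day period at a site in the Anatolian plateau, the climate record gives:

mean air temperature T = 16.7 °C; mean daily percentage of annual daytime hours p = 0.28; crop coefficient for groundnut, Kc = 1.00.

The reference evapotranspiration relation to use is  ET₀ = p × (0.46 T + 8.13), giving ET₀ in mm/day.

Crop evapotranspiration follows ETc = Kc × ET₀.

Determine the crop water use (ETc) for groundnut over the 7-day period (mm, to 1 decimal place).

31.0 mm

ET₀ = 0.28 × (0.46 × 16.7 + 8.13) = 0.28 × 15.812 = 4.4274 mm/d
ETc = Kc × ET₀ = 1.00 × 4.4274 = 4.4274 mm/d
Over 7 days: 4.4274 × 7 = 30.992 mm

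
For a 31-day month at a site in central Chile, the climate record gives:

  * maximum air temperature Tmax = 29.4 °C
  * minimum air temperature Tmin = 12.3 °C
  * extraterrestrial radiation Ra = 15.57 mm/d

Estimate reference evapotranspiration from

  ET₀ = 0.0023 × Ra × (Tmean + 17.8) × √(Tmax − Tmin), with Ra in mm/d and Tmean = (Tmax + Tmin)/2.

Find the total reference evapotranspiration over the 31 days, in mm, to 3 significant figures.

Tmean = (29.4 + 12.3)/2 = 20.85 °C
ET₀ = 0.0023 × 15.57 × (20.85 + 17.8) × √17.1 = 0.0023 × 15.57 × 38.65 × 4.1352 = 5.7235 mm/d
Over 31 days: 5.7235 × 31 = 177.429 mm

177 mm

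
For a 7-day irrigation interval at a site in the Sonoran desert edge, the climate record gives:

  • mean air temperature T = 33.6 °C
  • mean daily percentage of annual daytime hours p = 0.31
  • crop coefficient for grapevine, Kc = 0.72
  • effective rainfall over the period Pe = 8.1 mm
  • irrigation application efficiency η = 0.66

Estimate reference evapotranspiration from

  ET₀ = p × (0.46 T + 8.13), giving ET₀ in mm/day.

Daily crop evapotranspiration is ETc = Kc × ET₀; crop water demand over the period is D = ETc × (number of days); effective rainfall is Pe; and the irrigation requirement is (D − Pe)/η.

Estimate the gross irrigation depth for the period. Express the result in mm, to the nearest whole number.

ET₀ = 0.31 × (0.46 × 33.6 + 8.13) = 0.31 × 23.586 = 7.3117 mm/d
ETc = Kc × ET₀ = 0.72 × 7.3117 = 5.2644 mm/d
Crop demand D = ETc × 7 d = 5.2644 × 7 = 36.851 mm
D − Pe = 36.851 − 8.1 = 28.751 mm
Gross irrigation = 28.751 / 0.66 = 43.562 mm

44 mm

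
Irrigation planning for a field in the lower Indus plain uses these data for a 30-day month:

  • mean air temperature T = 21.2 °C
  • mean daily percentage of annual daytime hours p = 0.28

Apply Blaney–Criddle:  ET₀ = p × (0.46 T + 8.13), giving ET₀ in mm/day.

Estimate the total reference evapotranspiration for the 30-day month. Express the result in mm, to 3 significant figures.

ET₀ = 0.28 × (0.46 × 21.2 + 8.13) = 0.28 × 17.882 = 5.0070 mm/d
Monthly total = 5.0070 × 30 = 150.210 mm

150 mm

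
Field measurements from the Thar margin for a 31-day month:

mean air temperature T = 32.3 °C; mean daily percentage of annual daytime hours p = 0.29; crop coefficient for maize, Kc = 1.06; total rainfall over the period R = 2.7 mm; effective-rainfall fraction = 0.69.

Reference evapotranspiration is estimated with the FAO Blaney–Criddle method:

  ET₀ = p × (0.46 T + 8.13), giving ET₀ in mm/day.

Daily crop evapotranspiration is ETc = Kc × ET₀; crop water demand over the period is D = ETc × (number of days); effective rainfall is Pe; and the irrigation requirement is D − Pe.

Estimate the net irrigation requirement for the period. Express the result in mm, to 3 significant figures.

217 mm

ET₀ = 0.29 × (0.46 × 32.3 + 8.13) = 0.29 × 22.988 = 6.6665 mm/d
ETc = Kc × ET₀ = 1.06 × 6.6665 = 7.0665 mm/d
Crop demand D = ETc × 31 d = 7.0665 × 31 = 219.062 mm
Pe = 0.69 × 2.7 = 1.863 mm
D − Pe = 219.062 − 1.863 = 217.199 mm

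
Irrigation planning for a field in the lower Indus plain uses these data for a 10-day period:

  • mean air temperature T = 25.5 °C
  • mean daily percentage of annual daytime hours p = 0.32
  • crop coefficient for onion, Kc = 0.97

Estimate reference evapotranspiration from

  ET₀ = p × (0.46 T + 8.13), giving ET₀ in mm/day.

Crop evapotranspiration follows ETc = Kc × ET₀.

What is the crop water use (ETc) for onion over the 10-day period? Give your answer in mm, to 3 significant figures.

ET₀ = 0.32 × (0.46 × 25.5 + 8.13) = 0.32 × 19.860 = 6.3552 mm/d
ETc = Kc × ET₀ = 0.97 × 6.3552 = 6.1645 mm/d
Over 10 days: 6.1645 × 10 = 61.645 mm

61.6 mm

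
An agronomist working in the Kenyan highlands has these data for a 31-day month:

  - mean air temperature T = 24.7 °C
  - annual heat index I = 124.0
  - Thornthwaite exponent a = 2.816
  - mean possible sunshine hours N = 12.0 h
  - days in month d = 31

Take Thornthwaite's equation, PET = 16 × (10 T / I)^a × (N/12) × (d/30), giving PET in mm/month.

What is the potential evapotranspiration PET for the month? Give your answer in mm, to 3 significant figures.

10T/I = 10 × 24.7 / 124.0 = 1.9919
(10T/I)^a = 1.9919^2.816 = 6.9621
Uncorrected PET = 16 × 6.9621 = 111.394 mm
Correction = (N/12)(d/30) = (12.0/12)(31/30) = 1.0333
PET = 111.394 × 1.0333 = 115.103 mm/month

115 mm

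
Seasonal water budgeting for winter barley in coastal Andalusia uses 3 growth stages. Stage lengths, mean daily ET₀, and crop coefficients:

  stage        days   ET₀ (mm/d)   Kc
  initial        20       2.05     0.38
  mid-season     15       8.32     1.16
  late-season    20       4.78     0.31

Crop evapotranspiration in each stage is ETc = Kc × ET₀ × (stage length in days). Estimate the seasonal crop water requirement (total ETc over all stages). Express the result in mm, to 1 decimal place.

190.0 mm

initial: 0.38 × 2.05 × 20 = 15.58 mm
mid-season: 1.16 × 8.32 × 15 = 144.77 mm
late-season: 0.31 × 4.78 × 20 = 29.64 mm
Seasonal total = 189.99 mm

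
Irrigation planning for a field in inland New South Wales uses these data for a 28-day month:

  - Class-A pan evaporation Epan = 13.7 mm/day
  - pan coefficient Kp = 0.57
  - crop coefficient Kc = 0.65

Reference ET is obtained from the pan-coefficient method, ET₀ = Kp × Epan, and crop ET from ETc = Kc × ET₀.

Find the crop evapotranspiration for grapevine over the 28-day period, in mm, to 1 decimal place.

ET₀ = 0.57 × 13.7 = 7.8090 mm/d
ETc = Kc × ET₀ = 0.65 × 7.8090 = 5.0759 mm/d
Over 28 days: 5.0759 × 28 = 142.125 mm

142.1 mm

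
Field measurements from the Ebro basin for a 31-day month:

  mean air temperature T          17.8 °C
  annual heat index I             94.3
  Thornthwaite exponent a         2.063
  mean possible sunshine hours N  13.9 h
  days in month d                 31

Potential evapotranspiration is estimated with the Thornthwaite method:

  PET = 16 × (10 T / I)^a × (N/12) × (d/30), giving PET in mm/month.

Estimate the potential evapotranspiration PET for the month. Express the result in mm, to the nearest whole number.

71 mm

10T/I = 10 × 17.8 / 94.3 = 1.8876
(10T/I)^a = 1.8876^2.063 = 3.7085
Uncorrected PET = 16 × 3.7085 = 59.336 mm
Correction = (N/12)(d/30) = (13.9/12)(31/30) = 1.1969
PET = 59.336 × 1.1969 = 71.019 mm/month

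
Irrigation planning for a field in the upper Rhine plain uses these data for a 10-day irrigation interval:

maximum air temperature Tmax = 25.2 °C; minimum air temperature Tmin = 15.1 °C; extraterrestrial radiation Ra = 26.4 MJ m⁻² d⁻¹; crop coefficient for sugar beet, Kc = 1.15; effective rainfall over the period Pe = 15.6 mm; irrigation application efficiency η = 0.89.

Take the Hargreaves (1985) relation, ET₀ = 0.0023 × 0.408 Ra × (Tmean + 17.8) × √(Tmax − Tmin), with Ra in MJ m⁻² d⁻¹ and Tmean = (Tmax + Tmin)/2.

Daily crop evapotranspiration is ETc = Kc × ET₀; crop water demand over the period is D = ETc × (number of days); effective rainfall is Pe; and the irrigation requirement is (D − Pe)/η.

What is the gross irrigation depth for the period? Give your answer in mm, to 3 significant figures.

21.1 mm

Tmean = (25.2 + 15.1)/2 = 20.15 °C
0.408 Ra = 0.408 × 26.4 = 10.7712 mm/d equivalent
ET₀ = 0.0023 × 10.7712 × (20.15 + 17.8) × √10.1 = 0.0023 × 10.7712 × 37.95 × 3.1780 = 2.9878 mm/d
ETc = Kc × ET₀ = 1.15 × 2.9878 = 3.4360 mm/d
Crop demand D = ETc × 10 d = 3.4360 × 10 = 34.360 mm
D − Pe = 34.360 − 15.6 = 18.760 mm
Gross irrigation = 18.760 / 0.89 = 21.079 mm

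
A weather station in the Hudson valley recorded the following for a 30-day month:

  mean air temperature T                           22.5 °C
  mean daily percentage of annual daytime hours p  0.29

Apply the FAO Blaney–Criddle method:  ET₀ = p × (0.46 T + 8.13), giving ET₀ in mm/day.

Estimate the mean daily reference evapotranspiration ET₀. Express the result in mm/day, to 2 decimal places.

ET₀ = 0.29 × (0.46 × 22.5 + 8.13) = 0.29 × 18.480 = 5.3592 mm/d

5.36 mm/day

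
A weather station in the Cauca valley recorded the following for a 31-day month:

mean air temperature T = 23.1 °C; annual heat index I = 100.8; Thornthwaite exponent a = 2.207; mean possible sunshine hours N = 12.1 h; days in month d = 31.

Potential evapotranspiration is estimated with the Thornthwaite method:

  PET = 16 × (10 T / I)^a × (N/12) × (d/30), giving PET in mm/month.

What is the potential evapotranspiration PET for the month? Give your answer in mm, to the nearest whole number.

104 mm

10T/I = 10 × 23.1 / 100.8 = 2.2917
(10T/I)^a = 2.2917^2.207 = 6.2355
Uncorrected PET = 16 × 6.2355 = 99.768 mm
Correction = (N/12)(d/30) = (12.1/12)(31/30) = 1.0419
PET = 99.768 × 1.0419 = 103.948 mm/month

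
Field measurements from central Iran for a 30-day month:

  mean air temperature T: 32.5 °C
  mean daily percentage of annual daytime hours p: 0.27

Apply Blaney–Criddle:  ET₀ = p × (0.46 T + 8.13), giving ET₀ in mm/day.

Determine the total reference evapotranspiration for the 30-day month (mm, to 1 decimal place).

186.9 mm

ET₀ = 0.27 × (0.46 × 32.5 + 8.13) = 0.27 × 23.080 = 6.2316 mm/d
Monthly total = 6.2316 × 30 = 186.948 mm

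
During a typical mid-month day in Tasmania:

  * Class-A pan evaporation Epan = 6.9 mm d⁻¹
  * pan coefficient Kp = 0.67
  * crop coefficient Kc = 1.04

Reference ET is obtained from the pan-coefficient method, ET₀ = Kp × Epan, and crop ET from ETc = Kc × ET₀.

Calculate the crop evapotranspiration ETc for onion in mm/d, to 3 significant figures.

4.81 mm/d

ET₀ = 0.67 × 6.9 = 4.6230 mm/d
ETc = Kc × ET₀ = 1.04 × 4.6230 = 4.8079 mm/d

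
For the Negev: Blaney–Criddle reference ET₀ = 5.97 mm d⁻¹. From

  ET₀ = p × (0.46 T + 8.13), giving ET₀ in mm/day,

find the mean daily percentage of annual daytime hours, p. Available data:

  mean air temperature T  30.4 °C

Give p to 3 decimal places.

p = ET₀ / (0.46 T + 8.13) = 5.97 / (0.46 × 30.4 + 8.13) = 5.97 / 22.114 = 0.2700

0.270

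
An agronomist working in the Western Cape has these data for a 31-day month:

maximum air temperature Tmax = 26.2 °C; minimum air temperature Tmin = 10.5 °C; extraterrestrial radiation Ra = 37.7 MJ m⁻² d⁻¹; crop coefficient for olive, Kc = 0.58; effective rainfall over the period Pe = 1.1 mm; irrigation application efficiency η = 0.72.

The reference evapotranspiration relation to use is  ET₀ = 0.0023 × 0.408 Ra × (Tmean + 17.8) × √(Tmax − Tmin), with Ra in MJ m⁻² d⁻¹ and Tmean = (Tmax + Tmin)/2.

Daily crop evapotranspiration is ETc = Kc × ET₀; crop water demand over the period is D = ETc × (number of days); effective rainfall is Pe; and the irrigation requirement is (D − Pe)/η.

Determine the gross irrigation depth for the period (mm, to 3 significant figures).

125 mm

Tmean = (26.2 + 10.5)/2 = 18.35 °C
0.408 Ra = 0.408 × 37.7 = 15.3816 mm/d equivalent
ET₀ = 0.0023 × 15.3816 × (18.35 + 17.8) × √15.7 = 0.0023 × 15.3816 × 36.15 × 3.9623 = 5.0674 mm/d
ETc = Kc × ET₀ = 0.58 × 5.0674 = 2.9391 mm/d
Crop demand D = ETc × 31 d = 2.9391 × 31 = 91.112 mm
D − Pe = 91.112 − 1.1 = 90.012 mm
Gross irrigation = 90.012 / 0.72 = 125.017 mm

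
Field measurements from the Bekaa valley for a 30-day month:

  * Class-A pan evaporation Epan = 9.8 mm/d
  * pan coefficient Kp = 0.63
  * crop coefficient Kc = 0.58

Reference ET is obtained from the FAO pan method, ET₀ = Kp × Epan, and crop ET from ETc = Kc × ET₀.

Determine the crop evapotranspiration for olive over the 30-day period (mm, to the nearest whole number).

ET₀ = 0.63 × 9.8 = 6.1740 mm/d
ETc = Kc × ET₀ = 0.58 × 6.1740 = 3.5809 mm/d
Over 30 days: 3.5809 × 30 = 107.427 mm

107 mm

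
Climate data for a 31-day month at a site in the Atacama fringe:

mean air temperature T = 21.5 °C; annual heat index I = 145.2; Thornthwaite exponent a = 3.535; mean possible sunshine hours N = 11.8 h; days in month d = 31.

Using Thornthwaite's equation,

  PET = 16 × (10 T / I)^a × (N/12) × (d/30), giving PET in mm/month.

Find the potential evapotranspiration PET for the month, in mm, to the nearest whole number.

65 mm

10T/I = 10 × 21.5 / 145.2 = 1.4807
(10T/I)^a = 1.4807^3.535 = 4.0050
Uncorrected PET = 16 × 4.0050 = 64.080 mm
Correction = (N/12)(d/30) = (11.8/12)(31/30) = 1.0161
PET = 64.080 × 1.0161 = 65.112 mm/month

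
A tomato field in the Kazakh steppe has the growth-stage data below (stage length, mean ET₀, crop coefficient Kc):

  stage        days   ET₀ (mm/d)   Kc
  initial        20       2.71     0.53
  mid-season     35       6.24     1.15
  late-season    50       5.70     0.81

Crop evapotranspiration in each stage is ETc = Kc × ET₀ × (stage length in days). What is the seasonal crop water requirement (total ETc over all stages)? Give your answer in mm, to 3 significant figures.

511 mm

initial: 0.53 × 2.71 × 20 = 28.73 mm
mid-season: 1.15 × 6.24 × 35 = 251.16 mm
late-season: 0.81 × 5.70 × 50 = 230.85 mm
Seasonal total = 510.74 mm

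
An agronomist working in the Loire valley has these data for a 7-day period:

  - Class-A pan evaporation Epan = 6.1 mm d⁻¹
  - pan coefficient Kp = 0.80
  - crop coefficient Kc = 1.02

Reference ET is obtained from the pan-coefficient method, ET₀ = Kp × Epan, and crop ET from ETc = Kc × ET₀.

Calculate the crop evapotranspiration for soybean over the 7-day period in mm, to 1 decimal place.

34.8 mm

ET₀ = 0.80 × 6.1 = 4.8800 mm/d
ETc = Kc × ET₀ = 1.02 × 4.8800 = 4.9776 mm/d
Over 7 days: 4.9776 × 7 = 34.843 mm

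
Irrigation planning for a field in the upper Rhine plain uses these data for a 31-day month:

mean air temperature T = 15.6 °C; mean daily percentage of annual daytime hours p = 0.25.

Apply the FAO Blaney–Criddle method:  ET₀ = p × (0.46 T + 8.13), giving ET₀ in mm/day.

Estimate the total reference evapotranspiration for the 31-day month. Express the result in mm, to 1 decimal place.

ET₀ = 0.25 × (0.46 × 15.6 + 8.13) = 0.25 × 15.306 = 3.8265 mm/d
Monthly total = 3.8265 × 31 = 118.622 mm

118.6 mm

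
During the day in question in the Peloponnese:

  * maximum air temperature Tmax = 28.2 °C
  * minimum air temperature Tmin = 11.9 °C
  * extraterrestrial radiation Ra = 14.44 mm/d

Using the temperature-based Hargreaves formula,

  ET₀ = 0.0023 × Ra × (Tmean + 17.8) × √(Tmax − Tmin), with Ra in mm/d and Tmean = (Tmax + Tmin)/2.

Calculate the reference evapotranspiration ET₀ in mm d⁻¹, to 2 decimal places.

Tmean = (28.2 + 11.9)/2 = 20.05 °C
ET₀ = 0.0023 × 14.44 × (20.05 + 17.8) × √16.3 = 0.0023 × 14.44 × 37.85 × 4.0373 = 5.0752 mm/d

5.08 mm d⁻¹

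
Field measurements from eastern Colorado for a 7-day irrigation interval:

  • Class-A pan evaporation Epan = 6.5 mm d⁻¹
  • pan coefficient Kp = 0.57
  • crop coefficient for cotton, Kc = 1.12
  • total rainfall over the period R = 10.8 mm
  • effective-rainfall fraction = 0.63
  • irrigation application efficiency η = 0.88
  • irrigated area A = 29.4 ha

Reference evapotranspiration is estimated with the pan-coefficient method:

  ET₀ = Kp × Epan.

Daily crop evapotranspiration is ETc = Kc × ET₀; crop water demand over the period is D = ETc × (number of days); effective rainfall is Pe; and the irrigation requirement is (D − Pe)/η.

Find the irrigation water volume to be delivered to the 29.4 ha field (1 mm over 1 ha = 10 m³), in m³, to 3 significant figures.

7430 m³

ET₀ = 0.57 × 6.5 = 3.7050 mm/d
ETc = Kc × ET₀ = 1.12 × 3.7050 = 4.1496 mm/d
Crop demand D = ETc × 7 d = 4.1496 × 7 = 29.047 mm
Pe = 0.63 × 10.8 = 6.804 mm
D − Pe = 29.047 − 6.804 = 22.243 mm
Gross irrigation = 22.243 / 0.88 = 25.276 mm
Volume = 25.276 mm × 29.4 ha × 10 = 7431.1 m³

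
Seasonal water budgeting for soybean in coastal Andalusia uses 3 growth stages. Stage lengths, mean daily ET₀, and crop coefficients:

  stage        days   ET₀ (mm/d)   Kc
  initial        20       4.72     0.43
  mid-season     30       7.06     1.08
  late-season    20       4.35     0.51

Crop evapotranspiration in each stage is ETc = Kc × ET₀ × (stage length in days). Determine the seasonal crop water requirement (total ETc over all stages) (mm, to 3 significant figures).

initial: 0.43 × 4.72 × 20 = 40.59 mm
mid-season: 1.08 × 7.06 × 30 = 228.74 mm
late-season: 0.51 × 4.35 × 20 = 44.37 mm
Seasonal total = 313.70 mm

314 mm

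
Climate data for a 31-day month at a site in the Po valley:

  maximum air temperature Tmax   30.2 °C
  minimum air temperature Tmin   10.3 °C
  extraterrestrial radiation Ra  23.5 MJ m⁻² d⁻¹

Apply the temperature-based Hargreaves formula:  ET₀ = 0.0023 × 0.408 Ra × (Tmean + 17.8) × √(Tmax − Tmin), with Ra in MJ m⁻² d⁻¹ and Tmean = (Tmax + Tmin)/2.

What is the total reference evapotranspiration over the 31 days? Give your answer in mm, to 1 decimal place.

Tmean = (30.2 + 10.3)/2 = 20.25 °C
0.408 Ra = 0.408 × 23.5 = 9.5880 mm/d equivalent
ET₀ = 0.0023 × 9.5880 × (20.25 + 17.8) × √19.9 = 0.0023 × 9.5880 × 38.05 × 4.4609 = 3.7431 mm/d
Over 31 days: 3.7431 × 31 = 116.036 mm

116.0 mm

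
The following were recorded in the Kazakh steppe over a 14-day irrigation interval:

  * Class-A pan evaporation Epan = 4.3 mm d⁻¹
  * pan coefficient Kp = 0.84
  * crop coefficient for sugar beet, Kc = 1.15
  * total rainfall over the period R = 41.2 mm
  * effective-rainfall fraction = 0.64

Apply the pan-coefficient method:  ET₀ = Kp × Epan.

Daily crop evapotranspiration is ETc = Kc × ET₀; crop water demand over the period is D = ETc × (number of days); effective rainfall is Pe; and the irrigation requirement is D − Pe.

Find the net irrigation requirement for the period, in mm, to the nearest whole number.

32 mm

ET₀ = 0.84 × 4.3 = 3.6120 mm/d
ETc = Kc × ET₀ = 1.15 × 3.6120 = 4.1538 mm/d
Crop demand D = ETc × 14 d = 4.1538 × 14 = 58.153 mm
Pe = 0.64 × 41.2 = 26.368 mm
D − Pe = 58.153 − 26.368 = 31.785 mm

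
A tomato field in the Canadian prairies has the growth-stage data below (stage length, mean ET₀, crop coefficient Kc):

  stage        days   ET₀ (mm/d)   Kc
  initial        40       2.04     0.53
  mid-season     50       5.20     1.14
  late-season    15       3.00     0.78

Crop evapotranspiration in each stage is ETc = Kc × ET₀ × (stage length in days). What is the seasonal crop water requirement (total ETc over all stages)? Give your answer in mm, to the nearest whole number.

initial: 0.53 × 2.04 × 40 = 43.25 mm
mid-season: 1.14 × 5.20 × 50 = 296.40 mm
late-season: 0.78 × 3.00 × 15 = 35.10 mm
Seasonal total = 374.75 mm

375 mm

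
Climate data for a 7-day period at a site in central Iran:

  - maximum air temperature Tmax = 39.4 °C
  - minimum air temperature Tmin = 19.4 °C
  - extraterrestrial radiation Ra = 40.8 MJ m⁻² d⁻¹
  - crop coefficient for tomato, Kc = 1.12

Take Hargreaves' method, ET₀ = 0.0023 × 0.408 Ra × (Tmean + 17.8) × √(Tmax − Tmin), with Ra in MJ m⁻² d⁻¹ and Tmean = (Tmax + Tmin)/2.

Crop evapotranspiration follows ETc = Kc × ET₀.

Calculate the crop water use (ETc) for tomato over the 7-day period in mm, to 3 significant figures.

Tmean = (39.4 + 19.4)/2 = 29.40 °C
0.408 Ra = 0.408 × 40.8 = 16.6464 mm/d equivalent
ET₀ = 0.0023 × 16.6464 × (29.40 + 17.8) × √20.0 = 0.0023 × 16.6464 × 47.20 × 4.4721 = 8.0817 mm/d
ETc = Kc × ET₀ = 1.12 × 8.0817 = 9.0515 mm/d
Over 7 days: 9.0515 × 7 = 63.361 mm

63.4 mm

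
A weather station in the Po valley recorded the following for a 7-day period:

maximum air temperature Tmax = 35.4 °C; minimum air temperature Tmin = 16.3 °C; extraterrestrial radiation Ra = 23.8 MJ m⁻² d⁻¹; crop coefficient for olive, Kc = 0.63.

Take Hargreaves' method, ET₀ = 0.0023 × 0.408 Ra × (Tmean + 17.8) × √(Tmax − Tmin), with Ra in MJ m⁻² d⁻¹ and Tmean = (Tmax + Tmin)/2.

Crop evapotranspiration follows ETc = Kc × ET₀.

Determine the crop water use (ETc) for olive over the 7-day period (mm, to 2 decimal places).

18.79 mm

Tmean = (35.4 + 16.3)/2 = 25.85 °C
0.408 Ra = 0.408 × 23.8 = 9.7104 mm/d equivalent
ET₀ = 0.0023 × 9.7104 × (25.85 + 17.8) × √19.1 = 0.0023 × 9.7104 × 43.65 × 4.3704 = 4.2606 mm/d
ETc = Kc × ET₀ = 0.63 × 4.2606 = 2.6842 mm/d
Over 7 days: 2.6842 × 7 = 18.789 mm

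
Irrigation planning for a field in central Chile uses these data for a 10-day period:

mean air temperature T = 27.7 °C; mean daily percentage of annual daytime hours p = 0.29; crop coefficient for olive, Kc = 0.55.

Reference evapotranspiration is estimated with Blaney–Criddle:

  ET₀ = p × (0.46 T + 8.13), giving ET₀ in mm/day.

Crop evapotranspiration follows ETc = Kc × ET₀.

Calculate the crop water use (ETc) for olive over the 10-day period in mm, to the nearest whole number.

33 mm

ET₀ = 0.29 × (0.46 × 27.7 + 8.13) = 0.29 × 20.872 = 6.0529 mm/d
ETc = Kc × ET₀ = 0.55 × 6.0529 = 3.3291 mm/d
Over 10 days: 3.3291 × 10 = 33.291 mm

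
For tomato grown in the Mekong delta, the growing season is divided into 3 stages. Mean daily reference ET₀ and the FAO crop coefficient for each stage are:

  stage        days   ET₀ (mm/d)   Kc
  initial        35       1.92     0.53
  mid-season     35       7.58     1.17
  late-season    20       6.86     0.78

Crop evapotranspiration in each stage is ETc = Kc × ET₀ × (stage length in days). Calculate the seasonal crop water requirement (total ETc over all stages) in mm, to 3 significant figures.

initial: 0.53 × 1.92 × 35 = 35.62 mm
mid-season: 1.17 × 7.58 × 35 = 310.40 mm
late-season: 0.78 × 6.86 × 20 = 107.02 mm
Seasonal total = 453.04 mm

453 mm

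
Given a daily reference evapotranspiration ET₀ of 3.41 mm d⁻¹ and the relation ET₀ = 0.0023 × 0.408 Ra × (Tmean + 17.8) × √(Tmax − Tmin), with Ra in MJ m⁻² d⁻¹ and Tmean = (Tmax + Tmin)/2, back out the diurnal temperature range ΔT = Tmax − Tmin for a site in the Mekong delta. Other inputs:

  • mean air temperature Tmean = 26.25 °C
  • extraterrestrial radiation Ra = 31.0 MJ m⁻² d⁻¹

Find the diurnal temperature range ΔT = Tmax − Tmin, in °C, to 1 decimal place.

7.1 °C

√ΔT = ET₀ / [0.0023 × 0.408 × Ra × (Tmean+17.8)] = 3.41 / (0.0023 × 12.6480 × 44.05) = 2.6611
ΔT = 2.6611² = 7.081 °C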